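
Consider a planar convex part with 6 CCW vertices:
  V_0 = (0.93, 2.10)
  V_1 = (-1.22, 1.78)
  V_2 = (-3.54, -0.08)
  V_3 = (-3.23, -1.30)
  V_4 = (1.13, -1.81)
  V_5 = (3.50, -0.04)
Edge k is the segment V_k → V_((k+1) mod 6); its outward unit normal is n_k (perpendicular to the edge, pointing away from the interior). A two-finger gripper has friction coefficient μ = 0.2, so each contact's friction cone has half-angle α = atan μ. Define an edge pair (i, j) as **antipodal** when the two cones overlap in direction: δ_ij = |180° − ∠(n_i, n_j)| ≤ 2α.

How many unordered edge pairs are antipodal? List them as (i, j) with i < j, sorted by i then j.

α = atan 0.2 = 11.31°;  2α = 22.62°
n_0 = (-0.1472, +0.9891)
n_1 = (-0.6255, +0.7802)
n_2 = (-0.9692, -0.2463)
n_3 = (-0.1162, -0.9932)
n_4 = (+0.5984, -0.8012)
n_5 = (+0.6399, +0.7685)
  (0,1): δ = 149.75°  ·
  (0,2): δ = 84.21°  ·
  (0,3): δ = 15.14°  ✓
  (0,4): δ = 28.29°  ·
  (0,5): δ = 131.75°  ·
  (1,2): δ = 114.46°  ·
  (1,3): δ = 45.39°  ·
  (1,4): δ = 1.97°  ✓
  (1,5): δ = 101.50°  ·
  (2,3): δ = 110.93°  ·
  (2,4): δ = 67.50°  ·
  (2,5): δ = 35.96°  ·
  (3,4): δ = 136.57°  ·
  (3,5): δ = 33.11°  ·
  (4,5): δ = 76.54°  ·
antipodal pairs: 2

count = 2; pairs: (0,3), (1,4)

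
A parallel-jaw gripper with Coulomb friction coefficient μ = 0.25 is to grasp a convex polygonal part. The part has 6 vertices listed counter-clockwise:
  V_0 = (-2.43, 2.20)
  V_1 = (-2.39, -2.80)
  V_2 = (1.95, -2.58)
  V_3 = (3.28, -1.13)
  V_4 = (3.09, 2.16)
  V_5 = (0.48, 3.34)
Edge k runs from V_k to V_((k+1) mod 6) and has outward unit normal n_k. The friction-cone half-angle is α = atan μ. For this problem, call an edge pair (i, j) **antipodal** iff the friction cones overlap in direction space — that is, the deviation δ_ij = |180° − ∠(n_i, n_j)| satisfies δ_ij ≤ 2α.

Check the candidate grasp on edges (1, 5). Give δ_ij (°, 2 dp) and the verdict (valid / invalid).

α = atan 0.25 = 14.04°;  2α = 28.07°
edge 1: e_1 = (+4.34, +0.22);  n_1 = (+0.0506, -0.9987)
edge 5: e_5 = (-2.91, -1.14);  n_5 = (-0.3648, +0.9311)
∠(n_1, n_5) = 161.51°
δ = |180° − 161.51°| = 18.49°
18.49° ≤ 2α = 28.07°  →  valid

δ = 18.49°, valid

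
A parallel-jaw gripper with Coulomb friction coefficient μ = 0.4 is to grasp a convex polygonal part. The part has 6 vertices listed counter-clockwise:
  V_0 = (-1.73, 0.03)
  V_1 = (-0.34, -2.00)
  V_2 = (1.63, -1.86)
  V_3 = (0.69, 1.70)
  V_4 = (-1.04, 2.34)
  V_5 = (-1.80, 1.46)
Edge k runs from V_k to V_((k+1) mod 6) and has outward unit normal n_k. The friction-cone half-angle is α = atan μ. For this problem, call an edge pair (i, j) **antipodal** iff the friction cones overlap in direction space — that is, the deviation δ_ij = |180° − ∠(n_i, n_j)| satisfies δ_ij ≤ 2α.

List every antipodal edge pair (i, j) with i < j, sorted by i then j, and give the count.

α = atan 0.4 = 21.80°;  2α = 43.60°
n_0 = (-0.8251, -0.5650)
n_1 = (+0.0709, -0.9975)
n_2 = (+0.9669, +0.2553)
n_3 = (+0.3470, +0.9379)
n_4 = (-0.7568, +0.6536)
n_5 = (-0.9988, -0.0489)
  (0,1): δ = 120.34°  ·
  (0,2): δ = 19.61°  ✓
  (0,3): δ = 35.30°  ✓
  (0,4): δ = 104.78°  ·
  (0,5): δ = 148.40°  ·
  (1,2): δ = 79.27°  ·
  (1,3): δ = 24.37°  ✓
  (1,4): δ = 45.12°  ·
  (1,5): δ = 88.74°  ·
  (2,3): δ = 125.09°  ·
  (2,4): δ = 55.61°  ·
  (2,5): δ = 11.99°  ✓
  (3,4): δ = 110.51°  ·
  (3,5): δ = 66.90°  ·
  (4,5): δ = 136.38°  ·
antipodal pairs: 4

count = 4; pairs: (0,2), (0,3), (1,3), (2,5)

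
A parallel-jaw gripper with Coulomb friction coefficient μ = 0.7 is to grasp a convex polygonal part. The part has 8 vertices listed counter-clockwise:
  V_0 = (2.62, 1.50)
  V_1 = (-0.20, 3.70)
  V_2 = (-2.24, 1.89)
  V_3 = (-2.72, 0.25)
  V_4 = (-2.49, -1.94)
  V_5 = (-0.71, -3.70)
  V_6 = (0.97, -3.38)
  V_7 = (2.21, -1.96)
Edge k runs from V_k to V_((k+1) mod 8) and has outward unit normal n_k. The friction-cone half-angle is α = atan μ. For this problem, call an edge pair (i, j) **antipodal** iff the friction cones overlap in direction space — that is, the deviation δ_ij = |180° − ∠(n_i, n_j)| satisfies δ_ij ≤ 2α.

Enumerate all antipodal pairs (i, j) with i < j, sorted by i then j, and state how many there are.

count = 13; pairs: (0,2), (0,3), (0,4), (0,5), (1,5), (1,6), (1,7), (2,5), (2,6), (2,7), (3,6), (3,7), (4,7)

α = atan 0.7 = 34.99°;  2α = 69.98°
n_0 = (+0.6151, +0.7884)
n_1 = (-0.6637, +0.7480)
n_2 = (-0.9597, +0.2809)
n_3 = (-0.9945, -0.1044)
n_4 = (-0.7031, -0.7111)
n_5 = (+0.1871, -0.9823)
n_6 = (+0.7532, -0.6578)
n_7 = (+0.9931, -0.1177)
  (0,1): δ = 100.46°  ·
  (0,2): δ = 68.35°  ✓
  (0,3): δ = 46.05°  ✓
  (0,4): δ = 6.72°  ✓
  (0,5): δ = 48.74°  ✓
  (0,6): δ = 86.83°  ·
  (0,7): δ = 121.20°  ·
  (1,2): δ = 147.90°  ·
  (1,3): δ = 125.59°  ·
  (1,4): δ = 86.26°  ·
  (1,5): δ = 30.80°  ✓
  (1,6): δ = 7.29°  ✓
  (1,7): δ = 41.66°  ✓
  (2,3): δ = 157.69°  ·
  (2,4): δ = 118.36°  ·
  (2,5): δ = 62.90°  ✓
  (2,6): δ = 24.81°  ✓
  (2,7): δ = 9.56°  ✓
  (3,4): δ = 140.67°  ·
  (3,5): δ = 85.21°  ·
  (3,6): δ = 47.12°  ✓
  (3,7): δ = 12.75°  ✓
  (4,5): δ = 124.54°  ·
  (4,6): δ = 86.45°  ·
  (4,7): δ = 52.08°  ✓
  (5,6): δ = 141.91°  ·
  (5,7): δ = 107.54°  ·
  (6,7): δ = 145.63°  ·
antipodal pairs: 13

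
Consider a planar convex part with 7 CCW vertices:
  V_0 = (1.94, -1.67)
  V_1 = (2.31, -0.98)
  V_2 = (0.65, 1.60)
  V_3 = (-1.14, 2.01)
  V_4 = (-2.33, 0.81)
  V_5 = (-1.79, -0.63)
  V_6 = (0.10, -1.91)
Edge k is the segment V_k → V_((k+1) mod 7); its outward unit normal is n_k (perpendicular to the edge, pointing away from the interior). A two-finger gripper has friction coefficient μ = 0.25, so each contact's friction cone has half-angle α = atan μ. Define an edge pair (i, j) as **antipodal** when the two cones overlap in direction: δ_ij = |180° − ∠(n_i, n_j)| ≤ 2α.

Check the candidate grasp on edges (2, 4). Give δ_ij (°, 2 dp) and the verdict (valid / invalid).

α = atan 0.25 = 14.04°;  2α = 28.07°
edge 2: e_2 = (-1.79, +0.41);  n_2 = (+0.2233, +0.9748)
edge 4: e_4 = (+0.54, -1.44);  n_4 = (-0.9363, -0.3511)
∠(n_2, n_4) = 123.46°
δ = |180° − 123.46°| = 56.54°
56.54° > 2α = 28.07°  →  invalid

δ = 56.54°, invalid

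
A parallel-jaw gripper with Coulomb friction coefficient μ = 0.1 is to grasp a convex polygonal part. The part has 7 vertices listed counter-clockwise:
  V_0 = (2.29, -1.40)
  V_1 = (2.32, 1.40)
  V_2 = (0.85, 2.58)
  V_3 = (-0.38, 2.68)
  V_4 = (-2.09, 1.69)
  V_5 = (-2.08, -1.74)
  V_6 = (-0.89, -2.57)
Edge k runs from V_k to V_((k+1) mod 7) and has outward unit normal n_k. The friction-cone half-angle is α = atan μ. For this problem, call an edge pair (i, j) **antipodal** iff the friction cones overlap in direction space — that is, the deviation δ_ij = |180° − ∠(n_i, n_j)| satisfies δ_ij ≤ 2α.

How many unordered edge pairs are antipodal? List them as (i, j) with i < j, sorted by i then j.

α = atan 0.1 = 5.71°;  2α = 11.42°
n_0 = (+0.9999, -0.0107)
n_1 = (+0.6260, +0.7798)
n_2 = (+0.0810, +0.9967)
n_3 = (-0.5010, +0.8654)
n_4 = (-1.0000, -0.0029)
n_5 = (-0.5721, -0.8202)
n_6 = (+0.3453, -0.9385)
  (0,1): δ = 128.14°  ·
  (0,2): δ = 94.03°  ·
  (0,3): δ = 59.32°  ·
  (0,4): δ = 0.78°  ✓
  (0,5): δ = 55.72°  ·
  (0,6): δ = 110.81°  ·
  (1,2): δ = 145.89°  ·
  (1,3): δ = 111.18°  ·
  (1,4): δ = 51.08°  ·
  (1,5): δ = 3.86°  ✓
  (1,6): δ = 58.95°  ·
  (2,3): δ = 145.28°  ·
  (2,4): δ = 85.18°  ·
  (2,5): δ = 30.25°  ·
  (2,6): δ = 24.85°  ·
  (3,4): δ = 119.90°  ·
  (3,5): δ = 64.96°  ·
  (3,6): δ = 9.87°  ✓
  (4,5): δ = 125.06°  ·
  (4,6): δ = 69.97°  ·
  (5,6): δ = 124.91°  ·
antipodal pairs: 3

count = 3; pairs: (0,4), (1,5), (3,6)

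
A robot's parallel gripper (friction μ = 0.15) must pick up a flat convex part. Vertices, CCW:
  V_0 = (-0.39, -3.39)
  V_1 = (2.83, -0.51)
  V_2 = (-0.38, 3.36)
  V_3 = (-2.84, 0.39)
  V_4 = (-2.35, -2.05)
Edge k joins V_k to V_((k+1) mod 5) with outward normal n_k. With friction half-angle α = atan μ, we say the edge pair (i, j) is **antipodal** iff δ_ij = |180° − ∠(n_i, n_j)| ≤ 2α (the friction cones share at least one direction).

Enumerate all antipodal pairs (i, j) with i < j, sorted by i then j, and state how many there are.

count = 2; pairs: (0,2), (1,4)

α = atan 0.15 = 8.53°;  2α = 17.06°
n_0 = (+0.6667, -0.7454)
n_1 = (+0.7697, +0.6384)
n_2 = (-0.7701, +0.6379)
n_3 = (-0.9804, -0.1969)
n_4 = (-0.5644, -0.8255)
  (0,1): δ = 92.14°  ·
  (0,2): δ = 8.56°  ✓
  (0,3): δ = 59.55°  ·
  (0,4): δ = 103.83°  ·
  (1,2): δ = 79.31°  ·
  (1,3): δ = 28.32°  ·
  (1,4): δ = 15.97°  ✓
  (2,3): δ = 129.01°  ·
  (2,4): δ = 84.73°  ·
  (3,4): δ = 135.71°  ·
antipodal pairs: 2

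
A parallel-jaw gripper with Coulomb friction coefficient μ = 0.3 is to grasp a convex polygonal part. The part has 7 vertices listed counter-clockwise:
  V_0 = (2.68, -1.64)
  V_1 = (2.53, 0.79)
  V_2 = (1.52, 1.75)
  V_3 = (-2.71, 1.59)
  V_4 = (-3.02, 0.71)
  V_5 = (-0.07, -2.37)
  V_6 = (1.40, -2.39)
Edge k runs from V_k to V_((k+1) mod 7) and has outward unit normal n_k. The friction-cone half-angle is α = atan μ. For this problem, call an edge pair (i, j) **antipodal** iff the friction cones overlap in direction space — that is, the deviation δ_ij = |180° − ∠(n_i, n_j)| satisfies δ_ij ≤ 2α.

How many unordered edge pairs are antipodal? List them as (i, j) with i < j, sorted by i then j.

α = atan 0.3 = 16.70°;  2α = 33.40°
n_0 = (+0.9981, +0.0616)
n_1 = (+0.6889, +0.7248)
n_2 = (-0.0378, +0.9993)
n_3 = (-0.9432, +0.3323)
n_4 = (-0.7222, -0.6917)
n_5 = (-0.0136, -0.9999)
n_6 = (+0.5055, -0.8628)
  (0,1): δ = 137.08°  ·
  (0,2): δ = 91.37°  ·
  (0,3): δ = 22.94°  ✓
  (0,4): δ = 40.23°  ·
  (0,5): δ = 85.69°  ·
  (0,6): δ = 116.84°  ·
  (1,2): δ = 134.29°  ·
  (1,3): δ = 65.86°  ·
  (1,4): δ = 2.69°  ✓
  (1,5): δ = 42.77°  ·
  (1,6): δ = 73.91°  ·
  (2,3): δ = 111.57°  ·
  (2,4): δ = 48.40°  ·
  (2,5): δ = 2.95°  ✓
  (2,6): δ = 28.20°  ✓
  (3,4): δ = 116.83°  ·
  (3,5): δ = 71.37°  ·
  (3,6): δ = 40.23°  ·
  (4,5): δ = 134.54°  ·
  (4,6): δ = 103.40°  ·
  (5,6): δ = 148.85°  ·
antipodal pairs: 4

count = 4; pairs: (0,3), (1,4), (2,5), (2,6)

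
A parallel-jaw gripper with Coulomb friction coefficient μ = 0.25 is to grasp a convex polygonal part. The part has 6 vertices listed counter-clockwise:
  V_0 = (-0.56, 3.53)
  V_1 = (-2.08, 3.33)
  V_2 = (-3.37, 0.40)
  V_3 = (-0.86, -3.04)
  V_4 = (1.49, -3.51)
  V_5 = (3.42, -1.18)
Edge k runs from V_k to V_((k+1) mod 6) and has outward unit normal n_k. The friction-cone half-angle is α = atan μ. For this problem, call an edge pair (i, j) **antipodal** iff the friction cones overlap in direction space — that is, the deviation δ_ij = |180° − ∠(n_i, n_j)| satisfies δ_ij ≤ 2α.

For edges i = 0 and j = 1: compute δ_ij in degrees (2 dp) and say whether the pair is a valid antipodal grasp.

δ = 121.26°, invalid

α = atan 0.25 = 14.04°;  2α = 28.07°
edge 0: e_0 = (-1.52, -0.20);  n_0 = (-0.1305, +0.9915)
edge 1: e_1 = (-1.29, -2.93);  n_1 = (-0.9152, +0.4029)
∠(n_0, n_1) = 58.74°
δ = |180° − 58.74°| = 121.26°
121.26° > 2α = 28.07°  →  invalid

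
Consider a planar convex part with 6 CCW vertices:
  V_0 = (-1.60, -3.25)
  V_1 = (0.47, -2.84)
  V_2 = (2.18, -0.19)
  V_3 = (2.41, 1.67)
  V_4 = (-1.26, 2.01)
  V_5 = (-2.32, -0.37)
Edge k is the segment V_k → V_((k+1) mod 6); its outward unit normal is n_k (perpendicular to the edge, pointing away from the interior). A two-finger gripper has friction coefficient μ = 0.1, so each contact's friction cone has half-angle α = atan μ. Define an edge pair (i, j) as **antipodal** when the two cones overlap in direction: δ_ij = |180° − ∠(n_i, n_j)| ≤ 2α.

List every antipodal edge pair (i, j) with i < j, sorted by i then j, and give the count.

count = 1; pairs: (1,4)

α = atan 0.1 = 5.71°;  2α = 11.42°
n_0 = (+0.1943, -0.9809)
n_1 = (+0.8403, -0.5422)
n_2 = (+0.9924, -0.1227)
n_3 = (+0.0922, +0.9957)
n_4 = (-0.9135, +0.4069)
n_5 = (-0.9701, -0.2425)
  (0,1): δ = 134.04°  ·
  (0,2): δ = 108.25°  ·
  (0,3): δ = 16.50°  ·
  (0,4): δ = 54.79°  ·
  (0,5): δ = 92.83°  ·
  (1,2): δ = 154.22°  ·
  (1,3): δ = 62.46°  ·
  (1,4): δ = 8.83°  ✓
  (1,5): δ = 46.87°  ·
  (2,3): δ = 88.24°  ·
  (2,4): δ = 16.96°  ·
  (2,5): δ = 21.09°  ·
  (3,4): δ = 108.71°  ·
  (3,5): δ = 70.67°  ·
  (4,5): δ = 141.96°  ·
antipodal pairs: 1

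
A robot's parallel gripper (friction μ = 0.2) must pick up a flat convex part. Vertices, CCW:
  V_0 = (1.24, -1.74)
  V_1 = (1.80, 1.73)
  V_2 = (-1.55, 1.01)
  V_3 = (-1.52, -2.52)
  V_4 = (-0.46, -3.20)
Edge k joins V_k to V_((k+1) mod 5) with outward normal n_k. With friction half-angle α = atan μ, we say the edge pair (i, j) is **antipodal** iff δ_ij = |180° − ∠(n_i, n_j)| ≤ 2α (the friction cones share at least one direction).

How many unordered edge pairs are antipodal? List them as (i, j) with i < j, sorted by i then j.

count = 1; pairs: (0,2)

α = atan 0.2 = 11.31°;  2α = 22.62°
n_0 = (+0.9872, -0.1593)
n_1 = (-0.2101, +0.9777)
n_2 = (-1.0000, -0.0085)
n_3 = (-0.5400, -0.8417)
n_4 = (+0.6515, -0.7586)
  (0,1): δ = 68.70°  ·
  (0,2): δ = 9.65°  ✓
  (0,3): δ = 66.49°  ·
  (0,4): δ = 139.82°  ·
  (1,2): δ = 101.64°  ·
  (1,3): δ = 44.81°  ·
  (1,4): δ = 28.53°  ·
  (2,3): δ = 123.17°  ·
  (2,4): δ = 49.83°  ·
  (3,4): δ = 106.66°  ·
antipodal pairs: 1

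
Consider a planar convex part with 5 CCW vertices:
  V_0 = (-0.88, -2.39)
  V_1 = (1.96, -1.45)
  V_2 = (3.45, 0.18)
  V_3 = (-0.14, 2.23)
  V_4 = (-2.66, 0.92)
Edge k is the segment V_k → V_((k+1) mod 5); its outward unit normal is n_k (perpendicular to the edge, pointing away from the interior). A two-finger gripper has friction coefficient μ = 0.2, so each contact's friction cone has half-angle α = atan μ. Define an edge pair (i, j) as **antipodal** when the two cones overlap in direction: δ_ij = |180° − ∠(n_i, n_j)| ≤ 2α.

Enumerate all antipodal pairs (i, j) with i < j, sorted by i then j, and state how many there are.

α = atan 0.2 = 11.31°;  2α = 22.62°
n_0 = (+0.3142, -0.9493)
n_1 = (+0.7381, -0.6747)
n_2 = (+0.4959, +0.8684)
n_3 = (-0.4612, +0.8873)
n_4 = (-0.8807, -0.4736)
  (0,1): δ = 150.74°  ·
  (0,2): δ = 48.04°  ·
  (0,3): δ = 9.15°  ✓
  (0,4): δ = 99.96°  ·
  (1,2): δ = 77.30°  ·
  (1,3): δ = 20.10°  ✓
  (1,4): δ = 70.70°  ·
  (2,3): δ = 122.81°  ·
  (2,4): δ = 32.00°  ·
  (3,4): δ = 89.20°  ·
antipodal pairs: 2

count = 2; pairs: (0,3), (1,3)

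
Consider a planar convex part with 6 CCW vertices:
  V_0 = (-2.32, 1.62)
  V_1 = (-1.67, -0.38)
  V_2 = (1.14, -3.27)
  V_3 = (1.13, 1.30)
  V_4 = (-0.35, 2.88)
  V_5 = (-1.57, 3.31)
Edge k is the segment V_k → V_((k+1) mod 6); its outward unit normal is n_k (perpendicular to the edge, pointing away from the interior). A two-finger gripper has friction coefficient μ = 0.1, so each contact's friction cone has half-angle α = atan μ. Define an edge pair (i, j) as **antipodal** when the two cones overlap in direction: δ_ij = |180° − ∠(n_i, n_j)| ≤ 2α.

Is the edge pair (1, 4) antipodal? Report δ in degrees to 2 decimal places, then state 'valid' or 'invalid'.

α = atan 0.1 = 5.71°;  2α = 11.42°
edge 1: e_1 = (+2.81, -2.89);  n_1 = (-0.7170, -0.6971)
edge 4: e_4 = (-1.22, +0.43);  n_4 = (+0.3324, +0.9431)
∠(n_1, n_4) = 153.61°
δ = |180° − 153.61°| = 26.39°
26.39° > 2α = 11.42°  →  invalid

δ = 26.39°, invalid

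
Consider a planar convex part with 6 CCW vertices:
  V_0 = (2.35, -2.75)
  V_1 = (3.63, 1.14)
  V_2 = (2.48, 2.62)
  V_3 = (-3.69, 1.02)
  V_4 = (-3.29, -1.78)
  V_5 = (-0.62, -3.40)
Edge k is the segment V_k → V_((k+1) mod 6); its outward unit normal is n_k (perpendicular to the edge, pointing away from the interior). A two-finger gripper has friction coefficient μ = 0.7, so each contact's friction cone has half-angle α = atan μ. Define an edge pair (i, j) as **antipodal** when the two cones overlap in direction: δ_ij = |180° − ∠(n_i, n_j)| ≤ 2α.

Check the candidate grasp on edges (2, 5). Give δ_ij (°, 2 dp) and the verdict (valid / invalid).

α = atan 0.7 = 34.99°;  2α = 69.98°
edge 2: e_2 = (-6.17, -1.60);  n_2 = (-0.2510, +0.9680)
edge 5: e_5 = (+2.97, +0.65);  n_5 = (+0.2138, -0.9769)
∠(n_2, n_5) = 177.81°
δ = |180° − 177.81°| = 2.19°
2.19° ≤ 2α = 69.98°  →  valid

δ = 2.19°, valid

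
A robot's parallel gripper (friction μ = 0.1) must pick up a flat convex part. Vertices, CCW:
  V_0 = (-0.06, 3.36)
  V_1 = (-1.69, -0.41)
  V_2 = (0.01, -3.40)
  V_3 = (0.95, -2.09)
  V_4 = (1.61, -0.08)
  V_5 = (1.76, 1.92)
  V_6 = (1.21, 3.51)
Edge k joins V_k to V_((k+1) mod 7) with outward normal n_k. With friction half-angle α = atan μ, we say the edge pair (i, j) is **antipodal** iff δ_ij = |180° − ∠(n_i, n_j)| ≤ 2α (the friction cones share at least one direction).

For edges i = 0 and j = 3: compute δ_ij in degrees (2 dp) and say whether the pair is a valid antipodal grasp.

α = atan 0.1 = 5.71°;  2α = 11.42°
edge 0: e_0 = (-1.63, -3.77);  n_0 = (-0.9179, +0.3969)
edge 3: e_3 = (+0.66, +2.01);  n_3 = (+0.9501, -0.3120)
∠(n_0, n_3) = 174.80°
δ = |180° − 174.80°| = 5.20°
5.20° ≤ 2α = 11.42°  →  valid

δ = 5.20°, valid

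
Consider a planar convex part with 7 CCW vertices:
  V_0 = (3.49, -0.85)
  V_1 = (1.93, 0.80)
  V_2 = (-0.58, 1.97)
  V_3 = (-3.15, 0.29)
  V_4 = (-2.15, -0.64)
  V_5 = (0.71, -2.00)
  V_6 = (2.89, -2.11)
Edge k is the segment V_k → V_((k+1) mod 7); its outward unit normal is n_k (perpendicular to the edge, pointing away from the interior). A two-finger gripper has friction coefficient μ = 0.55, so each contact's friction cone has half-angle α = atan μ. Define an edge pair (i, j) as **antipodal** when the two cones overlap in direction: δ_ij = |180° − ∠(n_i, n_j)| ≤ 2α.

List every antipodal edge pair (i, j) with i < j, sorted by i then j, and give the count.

α = atan 0.55 = 28.81°;  2α = 57.62°
n_0 = (+0.7266, +0.6870)
n_1 = (+0.4225, +0.9064)
n_2 = (-0.5472, +0.8370)
n_3 = (-0.6810, -0.7323)
n_4 = (-0.4294, -0.9031)
n_5 = (-0.0504, -0.9987)
n_6 = (+0.9029, -0.4299)
  (0,1): δ = 158.39°  ·
  (0,2): δ = 100.22°  ·
  (0,3): δ = 3.68°  ✓
  (0,4): δ = 21.17°  ✓
  (0,5): δ = 43.72°  ✓
  (0,6): δ = 111.14°  ·
  (1,2): δ = 121.84°  ·
  (1,3): δ = 17.93°  ✓
  (1,4): δ = 0.44°  ✓
  (1,5): δ = 22.10°  ✓
  (1,6): δ = 89.53°  ·
  (2,3): δ = 76.10°  ·
  (2,4): δ = 58.60°  ·
  (2,5): δ = 36.06°  ✓
  (2,6): δ = 31.36°  ✓
  (3,4): δ = 162.51°  ·
  (3,5): δ = 139.97°  ·
  (3,6): δ = 72.54°  ·
  (4,5): δ = 157.46°  ·
  (4,6): δ = 90.03°  ·
  (5,6): δ = 112.57°  ·
antipodal pairs: 8

count = 8; pairs: (0,3), (0,4), (0,5), (1,3), (1,4), (1,5), (2,5), (2,6)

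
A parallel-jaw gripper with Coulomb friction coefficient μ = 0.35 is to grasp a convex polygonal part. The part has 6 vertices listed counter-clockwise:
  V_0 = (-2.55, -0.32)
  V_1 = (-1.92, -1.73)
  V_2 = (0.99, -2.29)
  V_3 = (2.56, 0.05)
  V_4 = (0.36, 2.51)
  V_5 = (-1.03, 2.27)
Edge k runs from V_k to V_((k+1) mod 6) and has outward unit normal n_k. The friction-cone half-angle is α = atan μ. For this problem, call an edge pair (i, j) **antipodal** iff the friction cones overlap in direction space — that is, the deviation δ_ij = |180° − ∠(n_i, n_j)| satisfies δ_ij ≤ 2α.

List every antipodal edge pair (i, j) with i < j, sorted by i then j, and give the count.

α = atan 0.35 = 19.29°;  2α = 38.58°
n_0 = (-0.9130, -0.4079)
n_1 = (-0.1890, -0.9820)
n_2 = (+0.8304, -0.5572)
n_3 = (+0.7454, +0.6666)
n_4 = (-0.1701, +0.9854)
n_5 = (-0.8624, +0.5061)
  (0,1): δ = 124.97°  ·
  (0,2): δ = 57.93°  ·
  (0,3): δ = 17.73°  ✓
  (0,4): δ = 75.72°  ·
  (0,5): δ = 125.52°  ·
  (1,2): δ = 112.97°  ·
  (1,3): δ = 37.30°  ✓
  (1,4): δ = 20.69°  ✓
  (1,5): δ = 70.49°  ·
  (2,3): δ = 104.33°  ·
  (2,4): δ = 46.34°  ·
  (2,5): δ = 3.45°  ✓
  (3,4): δ = 122.01°  ·
  (3,5): δ = 72.21°  ·
  (4,5): δ = 130.20°  ·
antipodal pairs: 4

count = 4; pairs: (0,3), (1,3), (1,4), (2,5)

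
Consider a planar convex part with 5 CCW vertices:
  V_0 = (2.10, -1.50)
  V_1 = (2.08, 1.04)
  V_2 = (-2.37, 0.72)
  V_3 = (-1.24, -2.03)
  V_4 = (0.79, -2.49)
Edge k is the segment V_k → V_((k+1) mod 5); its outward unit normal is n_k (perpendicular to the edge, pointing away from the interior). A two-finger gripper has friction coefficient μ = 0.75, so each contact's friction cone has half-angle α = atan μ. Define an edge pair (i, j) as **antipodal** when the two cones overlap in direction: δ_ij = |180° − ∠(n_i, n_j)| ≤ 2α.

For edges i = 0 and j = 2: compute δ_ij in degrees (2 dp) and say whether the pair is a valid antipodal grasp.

δ = 21.89°, valid

α = atan 0.75 = 36.87°;  2α = 73.74°
edge 0: e_0 = (-0.02, +2.54);  n_0 = (+1.0000, +0.0079)
edge 2: e_2 = (+1.13, -2.75);  n_2 = (-0.9250, -0.3801)
∠(n_0, n_2) = 158.11°
δ = |180° − 158.11°| = 21.89°
21.89° ≤ 2α = 73.74°  →  valid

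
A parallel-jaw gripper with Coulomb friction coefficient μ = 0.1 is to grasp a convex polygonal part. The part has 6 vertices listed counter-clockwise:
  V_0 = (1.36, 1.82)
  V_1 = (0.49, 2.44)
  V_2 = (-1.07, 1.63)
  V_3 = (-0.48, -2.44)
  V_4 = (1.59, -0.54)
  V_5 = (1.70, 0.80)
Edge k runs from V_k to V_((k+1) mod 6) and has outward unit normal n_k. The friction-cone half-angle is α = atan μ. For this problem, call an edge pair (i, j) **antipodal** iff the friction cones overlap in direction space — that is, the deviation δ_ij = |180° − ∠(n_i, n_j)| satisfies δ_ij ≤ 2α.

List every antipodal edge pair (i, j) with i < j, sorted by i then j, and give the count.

count = 1; pairs: (2,5)

α = atan 0.1 = 5.71°;  2α = 11.42°
n_0 = (+0.5804, +0.8144)
n_1 = (-0.4608, +0.8875)
n_2 = (-0.9897, -0.1435)
n_3 = (+0.6762, -0.7367)
n_4 = (+0.9966, -0.0818)
n_5 = (+0.9487, +0.3162)
  (0,1): δ = 117.08°  ·
  (0,2): δ = 46.28°  ·
  (0,3): δ = 78.02°  ·
  (0,4): δ = 120.78°  ·
  (0,5): δ = 143.91°  ·
  (1,2): δ = 109.19°  ·
  (1,3): δ = 15.11°  ·
  (1,4): δ = 57.87°  ·
  (1,5): δ = 81.00°  ·
  (2,3): δ = 55.70°  ·
  (2,4): δ = 12.94°  ·
  (2,5): δ = 10.19°  ✓
  (3,4): δ = 137.24°  ·
  (3,5): δ = 114.11°  ·
  (4,5): δ = 156.87°  ·
antipodal pairs: 1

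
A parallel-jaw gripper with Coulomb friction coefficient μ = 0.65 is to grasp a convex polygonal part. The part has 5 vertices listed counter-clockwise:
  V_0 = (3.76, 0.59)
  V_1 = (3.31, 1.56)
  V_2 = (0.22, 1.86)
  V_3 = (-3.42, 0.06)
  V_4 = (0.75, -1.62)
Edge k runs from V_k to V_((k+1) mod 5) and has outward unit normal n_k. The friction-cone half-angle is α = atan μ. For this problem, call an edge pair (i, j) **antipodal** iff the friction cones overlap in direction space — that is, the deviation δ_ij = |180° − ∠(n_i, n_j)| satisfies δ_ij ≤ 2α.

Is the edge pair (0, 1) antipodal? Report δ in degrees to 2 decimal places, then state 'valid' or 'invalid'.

α = atan 0.65 = 33.02°;  2α = 66.05°
edge 0: e_0 = (-0.45, +0.97);  n_0 = (+0.9071, +0.4208)
edge 1: e_1 = (-3.09, +0.30);  n_1 = (+0.0966, +0.9953)
∠(n_0, n_1) = 59.57°
δ = |180° − 59.57°| = 120.43°
120.43° > 2α = 66.05°  →  invalid

δ = 120.43°, invalid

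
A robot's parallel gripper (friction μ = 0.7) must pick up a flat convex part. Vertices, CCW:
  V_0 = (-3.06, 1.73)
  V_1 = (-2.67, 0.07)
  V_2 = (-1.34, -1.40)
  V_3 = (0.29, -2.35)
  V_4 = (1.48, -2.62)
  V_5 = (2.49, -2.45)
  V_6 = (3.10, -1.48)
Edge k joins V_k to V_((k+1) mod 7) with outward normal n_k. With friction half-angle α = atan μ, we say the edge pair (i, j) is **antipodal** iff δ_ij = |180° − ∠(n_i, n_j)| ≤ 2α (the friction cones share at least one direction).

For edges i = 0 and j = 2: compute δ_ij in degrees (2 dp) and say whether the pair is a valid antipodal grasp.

δ = 133.46°, invalid

α = atan 0.7 = 34.99°;  2α = 69.98°
edge 0: e_0 = (+0.39, -1.66);  n_0 = (-0.9735, -0.2287)
edge 2: e_2 = (+1.63, -0.95);  n_2 = (-0.5035, -0.8640)
∠(n_0, n_2) = 46.54°
δ = |180° − 46.54°| = 133.46°
133.46° > 2α = 69.98°  →  invalid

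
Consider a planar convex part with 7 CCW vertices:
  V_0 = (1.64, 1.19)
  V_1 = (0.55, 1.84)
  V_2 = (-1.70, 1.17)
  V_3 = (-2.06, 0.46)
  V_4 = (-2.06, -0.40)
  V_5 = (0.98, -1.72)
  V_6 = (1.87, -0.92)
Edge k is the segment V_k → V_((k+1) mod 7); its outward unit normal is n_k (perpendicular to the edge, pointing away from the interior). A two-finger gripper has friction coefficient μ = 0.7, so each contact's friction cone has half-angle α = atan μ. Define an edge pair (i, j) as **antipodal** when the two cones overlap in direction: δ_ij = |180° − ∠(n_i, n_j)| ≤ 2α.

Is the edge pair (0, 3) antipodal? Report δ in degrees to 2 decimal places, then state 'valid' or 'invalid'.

δ = 59.19°, valid

α = atan 0.7 = 34.99°;  2α = 69.98°
edge 0: e_0 = (-1.09, +0.65);  n_0 = (+0.5122, +0.8589)
edge 3: e_3 = (+0.00, -0.86);  n_3 = (-1.0000, -0.0000)
∠(n_0, n_3) = 120.81°
δ = |180° − 120.81°| = 59.19°
59.19° ≤ 2α = 69.98°  →  valid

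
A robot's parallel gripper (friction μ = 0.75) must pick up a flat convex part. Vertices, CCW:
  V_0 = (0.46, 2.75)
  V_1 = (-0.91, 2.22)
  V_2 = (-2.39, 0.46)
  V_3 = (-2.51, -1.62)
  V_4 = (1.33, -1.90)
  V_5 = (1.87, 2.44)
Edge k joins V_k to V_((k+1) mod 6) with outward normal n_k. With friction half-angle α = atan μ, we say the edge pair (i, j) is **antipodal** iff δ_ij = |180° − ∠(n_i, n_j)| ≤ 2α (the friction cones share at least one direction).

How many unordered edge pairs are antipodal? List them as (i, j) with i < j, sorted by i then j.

α = atan 0.75 = 36.87°;  2α = 73.74°
n_0 = (-0.3608, +0.9326)
n_1 = (-0.7654, +0.6436)
n_2 = (-0.9983, +0.0576)
n_3 = (-0.0727, -0.9974)
n_4 = (+0.9923, -0.1235)
n_5 = (+0.2147, +0.9767)
  (0,1): δ = 151.21°  ·
  (0,2): δ = 114.45°  ·
  (0,3): δ = 25.32°  ✓
  (0,4): δ = 61.76°  ✓
  (0,5): δ = 146.45°  ·
  (1,2): δ = 143.24°  ·
  (1,3): δ = 54.11°  ✓
  (1,4): δ = 32.97°  ✓
  (1,5): δ = 117.66°  ·
  (2,3): δ = 90.87°  ·
  (2,4): δ = 3.79°  ✓
  (2,5): δ = 80.90°  ·
  (3,4): δ = 92.92°  ·
  (3,5): δ = 8.23°  ✓
  (4,5): δ = 95.31°  ·
antipodal pairs: 6

count = 6; pairs: (0,3), (0,4), (1,3), (1,4), (2,4), (3,5)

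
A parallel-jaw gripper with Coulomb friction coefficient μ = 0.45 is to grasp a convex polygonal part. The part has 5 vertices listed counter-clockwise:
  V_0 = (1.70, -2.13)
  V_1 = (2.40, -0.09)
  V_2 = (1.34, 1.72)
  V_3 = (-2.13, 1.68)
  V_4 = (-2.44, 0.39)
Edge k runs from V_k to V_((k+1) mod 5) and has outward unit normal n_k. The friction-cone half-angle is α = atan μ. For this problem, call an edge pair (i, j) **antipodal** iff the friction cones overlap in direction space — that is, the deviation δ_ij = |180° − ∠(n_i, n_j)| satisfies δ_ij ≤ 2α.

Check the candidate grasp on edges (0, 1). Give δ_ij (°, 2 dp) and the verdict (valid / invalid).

δ = 130.71°, invalid

α = atan 0.45 = 24.23°;  2α = 48.46°
edge 0: e_0 = (+0.70, +2.04);  n_0 = (+0.9459, -0.3246)
edge 1: e_1 = (-1.06, +1.81);  n_1 = (+0.8629, +0.5054)
∠(n_0, n_1) = 49.29°
δ = |180° − 49.29°| = 130.71°
130.71° > 2α = 48.46°  →  invalid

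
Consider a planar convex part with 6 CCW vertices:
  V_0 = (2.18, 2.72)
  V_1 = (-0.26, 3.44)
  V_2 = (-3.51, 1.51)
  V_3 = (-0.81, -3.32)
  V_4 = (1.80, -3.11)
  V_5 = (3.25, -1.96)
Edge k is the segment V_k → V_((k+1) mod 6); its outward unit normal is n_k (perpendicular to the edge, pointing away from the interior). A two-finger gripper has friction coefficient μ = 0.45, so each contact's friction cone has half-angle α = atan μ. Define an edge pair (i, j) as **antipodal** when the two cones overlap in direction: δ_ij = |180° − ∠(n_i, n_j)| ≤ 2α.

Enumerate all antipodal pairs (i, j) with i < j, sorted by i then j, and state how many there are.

count = 5; pairs: (0,2), (0,3), (1,3), (1,4), (2,5)

α = atan 0.45 = 24.23°;  2α = 48.46°
n_0 = (+0.2830, +0.9591)
n_1 = (-0.5106, +0.8598)
n_2 = (-0.8729, -0.4879)
n_3 = (+0.0802, -0.9968)
n_4 = (+0.6214, -0.7835)
n_5 = (+0.9748, +0.2229)
  (0,1): δ = 132.86°  ·
  (0,2): δ = 44.35°  ✓
  (0,3): δ = 21.04°  ✓
  (0,4): δ = 54.86°  ·
  (0,5): δ = 119.32°  ·
  (1,2): δ = 91.50°  ·
  (1,3): δ = 26.10°  ✓
  (1,4): δ = 7.71°  ✓
  (1,5): δ = 72.17°  ·
  (2,3): δ = 114.61°  ·
  (2,4): δ = 80.79°  ·
  (2,5): δ = 16.33°  ✓
  (3,4): δ = 146.18°  ·
  (3,5): δ = 81.72°  ·
  (4,5): δ = 115.54°  ·
antipodal pairs: 5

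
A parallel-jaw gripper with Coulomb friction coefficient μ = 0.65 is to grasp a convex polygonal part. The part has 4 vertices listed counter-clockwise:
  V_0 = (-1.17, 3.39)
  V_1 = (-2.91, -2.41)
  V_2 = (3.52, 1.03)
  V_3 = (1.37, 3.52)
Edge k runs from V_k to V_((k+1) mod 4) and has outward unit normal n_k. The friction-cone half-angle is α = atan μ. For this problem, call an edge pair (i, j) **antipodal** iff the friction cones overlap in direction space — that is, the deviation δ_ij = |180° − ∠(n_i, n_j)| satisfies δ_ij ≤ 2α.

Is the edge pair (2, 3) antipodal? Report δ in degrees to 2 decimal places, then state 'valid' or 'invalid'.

α = atan 0.65 = 33.02°;  2α = 66.05°
edge 2: e_2 = (-2.15, +2.49);  n_2 = (+0.7569, +0.6535)
edge 3: e_3 = (-2.54, -0.13);  n_3 = (-0.0511, +0.9987)
∠(n_2, n_3) = 52.12°
δ = |180° − 52.12°| = 127.88°
127.88° > 2α = 66.05°  →  invalid

δ = 127.88°, invalid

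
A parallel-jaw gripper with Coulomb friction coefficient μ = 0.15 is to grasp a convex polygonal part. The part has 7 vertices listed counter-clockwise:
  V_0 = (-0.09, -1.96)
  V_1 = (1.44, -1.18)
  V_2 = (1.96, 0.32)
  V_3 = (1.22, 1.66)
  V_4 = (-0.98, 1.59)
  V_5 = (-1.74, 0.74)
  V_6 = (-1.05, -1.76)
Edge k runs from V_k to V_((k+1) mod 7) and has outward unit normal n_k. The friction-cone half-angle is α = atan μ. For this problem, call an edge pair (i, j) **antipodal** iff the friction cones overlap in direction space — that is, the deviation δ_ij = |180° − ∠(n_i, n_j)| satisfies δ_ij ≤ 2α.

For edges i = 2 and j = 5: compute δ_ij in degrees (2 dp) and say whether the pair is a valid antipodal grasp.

δ = 13.48°, valid

α = atan 0.15 = 8.53°;  2α = 17.06°
edge 2: e_2 = (-0.74, +1.34);  n_2 = (+0.8754, +0.4834)
edge 5: e_5 = (+0.69, -2.50);  n_5 = (-0.9640, -0.2661)
∠(n_2, n_5) = 166.52°
δ = |180° − 166.52°| = 13.48°
13.48° ≤ 2α = 17.06°  →  valid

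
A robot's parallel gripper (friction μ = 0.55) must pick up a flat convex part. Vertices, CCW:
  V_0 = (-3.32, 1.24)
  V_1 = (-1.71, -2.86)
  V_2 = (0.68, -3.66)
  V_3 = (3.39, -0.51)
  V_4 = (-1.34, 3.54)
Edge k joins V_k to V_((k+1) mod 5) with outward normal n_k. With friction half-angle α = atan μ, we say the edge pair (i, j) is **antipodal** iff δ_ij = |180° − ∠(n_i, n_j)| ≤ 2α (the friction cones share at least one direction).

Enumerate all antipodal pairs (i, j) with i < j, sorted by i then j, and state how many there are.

count = 3; pairs: (0,3), (1,3), (2,4)

α = atan 0.55 = 28.81°;  2α = 57.62°
n_0 = (-0.9308, -0.3655)
n_1 = (-0.3174, -0.9483)
n_2 = (+0.7581, -0.6522)
n_3 = (+0.6504, +0.7596)
n_4 = (-0.7579, +0.6524)
  (0,1): δ = 129.95°  ·
  (0,2): δ = 62.15°  ·
  (0,3): δ = 27.99°  ✓
  (0,4): δ = 117.84°  ·
  (1,2): δ = 112.20°  ·
  (1,3): δ = 22.06°  ✓
  (1,4): δ = 67.78°  ·
  (2,3): δ = 89.87°  ·
  (2,4): δ = 0.02°  ✓
  (3,4): δ = 90.15°  ·
antipodal pairs: 3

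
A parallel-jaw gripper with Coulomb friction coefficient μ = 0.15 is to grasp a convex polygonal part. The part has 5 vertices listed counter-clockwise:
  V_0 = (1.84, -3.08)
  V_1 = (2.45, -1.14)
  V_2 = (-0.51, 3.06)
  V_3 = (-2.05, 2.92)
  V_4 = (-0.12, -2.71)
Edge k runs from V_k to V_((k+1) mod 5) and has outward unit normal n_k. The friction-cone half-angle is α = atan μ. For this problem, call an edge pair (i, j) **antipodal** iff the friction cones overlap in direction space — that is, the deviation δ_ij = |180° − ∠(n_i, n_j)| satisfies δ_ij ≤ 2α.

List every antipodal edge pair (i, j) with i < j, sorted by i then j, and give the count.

α = atan 0.15 = 8.53°;  2α = 17.06°
n_0 = (+0.9540, -0.3000)
n_1 = (+0.8174, +0.5761)
n_2 = (-0.0905, +0.9959)
n_3 = (-0.9460, -0.3243)
n_4 = (-0.1855, -0.9826)
  (0,1): δ = 127.37°  ·
  (0,2): δ = 67.35°  ·
  (0,3): δ = 36.38°  ·
  (0,4): δ = 96.76°  ·
  (1,2): δ = 119.98°  ·
  (1,3): δ = 16.25°  ✓
  (1,4): δ = 44.14°  ·
  (2,3): δ = 76.27°  ·
  (2,4): δ = 15.88°  ✓
  (3,4): δ = 119.61°  ·
antipodal pairs: 2

count = 2; pairs: (1,3), (2,4)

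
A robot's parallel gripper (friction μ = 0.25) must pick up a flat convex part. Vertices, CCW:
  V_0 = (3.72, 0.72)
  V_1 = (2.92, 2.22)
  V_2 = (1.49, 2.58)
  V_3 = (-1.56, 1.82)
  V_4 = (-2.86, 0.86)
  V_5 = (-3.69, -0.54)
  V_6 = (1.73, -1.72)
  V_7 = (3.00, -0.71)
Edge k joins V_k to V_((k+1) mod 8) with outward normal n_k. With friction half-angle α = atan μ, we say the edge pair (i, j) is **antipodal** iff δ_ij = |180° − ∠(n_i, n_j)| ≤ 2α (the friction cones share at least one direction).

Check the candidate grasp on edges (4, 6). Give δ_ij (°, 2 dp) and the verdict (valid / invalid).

δ = 20.84°, valid

α = atan 0.25 = 14.04°;  2α = 28.07°
edge 4: e_4 = (-0.83, -1.40);  n_4 = (-0.8602, +0.5100)
edge 6: e_6 = (+1.27, +1.01);  n_6 = (+0.6224, -0.7827)
∠(n_4, n_6) = 159.16°
δ = |180° − 159.16°| = 20.84°
20.84° ≤ 2α = 28.07°  →  valid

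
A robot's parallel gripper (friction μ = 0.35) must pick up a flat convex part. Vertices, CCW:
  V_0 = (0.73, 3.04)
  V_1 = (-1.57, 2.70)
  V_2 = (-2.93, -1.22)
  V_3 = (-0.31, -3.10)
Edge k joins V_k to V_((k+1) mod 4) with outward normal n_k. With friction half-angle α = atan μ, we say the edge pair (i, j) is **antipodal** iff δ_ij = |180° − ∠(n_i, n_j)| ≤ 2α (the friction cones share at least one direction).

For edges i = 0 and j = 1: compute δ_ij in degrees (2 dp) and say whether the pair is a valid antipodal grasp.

α = atan 0.35 = 19.29°;  2α = 38.58°
edge 0: e_0 = (-2.30, -0.34);  n_0 = (-0.1462, +0.9892)
edge 1: e_1 = (-1.36, -3.92);  n_1 = (-0.9448, +0.3278)
∠(n_0, n_1) = 62.46°
δ = |180° − 62.46°| = 117.54°
117.54° > 2α = 38.58°  →  invalid

δ = 117.54°, invalid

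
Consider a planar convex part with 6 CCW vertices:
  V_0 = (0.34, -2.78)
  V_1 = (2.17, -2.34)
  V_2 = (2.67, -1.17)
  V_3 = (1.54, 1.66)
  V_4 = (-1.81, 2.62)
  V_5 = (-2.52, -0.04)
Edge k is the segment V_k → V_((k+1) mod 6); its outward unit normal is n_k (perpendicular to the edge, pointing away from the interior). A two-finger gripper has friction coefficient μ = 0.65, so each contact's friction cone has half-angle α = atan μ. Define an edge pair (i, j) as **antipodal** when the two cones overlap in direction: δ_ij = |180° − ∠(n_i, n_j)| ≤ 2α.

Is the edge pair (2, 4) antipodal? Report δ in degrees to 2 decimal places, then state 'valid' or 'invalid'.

α = atan 0.65 = 33.02°;  2α = 66.05°
edge 2: e_2 = (-1.13, +2.83);  n_2 = (+0.9287, +0.3708)
edge 4: e_4 = (-0.71, -2.66);  n_4 = (-0.9662, +0.2579)
∠(n_2, n_4) = 143.29°
δ = |180° − 143.29°| = 36.71°
36.71° ≤ 2α = 66.05°  →  valid

δ = 36.71°, valid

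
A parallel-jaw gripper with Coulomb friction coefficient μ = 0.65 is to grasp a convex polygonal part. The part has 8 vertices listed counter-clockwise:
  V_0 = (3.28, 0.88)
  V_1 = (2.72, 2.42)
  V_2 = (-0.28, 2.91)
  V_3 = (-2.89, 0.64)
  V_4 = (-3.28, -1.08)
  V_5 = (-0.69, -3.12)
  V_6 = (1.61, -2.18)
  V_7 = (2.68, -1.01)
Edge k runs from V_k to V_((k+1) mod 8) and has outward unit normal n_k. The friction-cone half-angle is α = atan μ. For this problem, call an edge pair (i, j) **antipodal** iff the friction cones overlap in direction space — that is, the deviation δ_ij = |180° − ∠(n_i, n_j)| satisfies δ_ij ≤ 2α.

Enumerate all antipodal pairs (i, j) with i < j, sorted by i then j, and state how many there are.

count = 11; pairs: (0,3), (0,4), (1,4), (1,5), (1,6), (2,5), (2,6), (2,7), (3,5), (3,6), (3,7)

α = atan 0.65 = 33.02°;  2α = 66.05°
n_0 = (+0.9398, +0.3417)
n_1 = (+0.1612, +0.9869)
n_2 = (-0.6563, +0.7545)
n_3 = (-0.9752, +0.2211)
n_4 = (-0.6188, -0.7856)
n_5 = (+0.3783, -0.9257)
n_6 = (+0.7379, -0.6749)
n_7 = (+0.9531, -0.3026)
  (0,1): δ = 119.26°  ·
  (0,2): δ = 68.97°  ·
  (0,3): δ = 32.76°  ✓
  (0,4): δ = 31.79°  ✓
  (0,5): δ = 92.25°  ·
  (0,6): δ = 117.57°  ·
  (0,7): δ = 142.40°  ·
  (1,2): δ = 129.71°  ·
  (1,3): δ = 93.50°  ·
  (1,4): δ = 28.95°  ✓
  (1,5): δ = 31.51°  ✓
  (1,6): δ = 56.83°  ✓
  (1,7): δ = 81.66°  ·
  (2,3): δ = 143.79°  ·
  (2,4): δ = 79.24°  ·
  (2,5): δ = 18.78°  ✓
  (2,6): δ = 6.54°  ✓
  (2,7): δ = 31.37°  ✓
  (3,4): δ = 115.45°  ·
  (3,5): δ = 54.99°  ✓
  (3,6): δ = 29.67°  ✓
  (3,7): δ = 4.84°  ✓
  (4,5): δ = 119.54°  ·
  (4,6): δ = 94.22°  ·
  (4,7): δ = 69.39°  ·
  (5,6): δ = 154.67°  ·
  (5,7): δ = 129.84°  ·
  (6,7): δ = 155.17°  ·
antipodal pairs: 11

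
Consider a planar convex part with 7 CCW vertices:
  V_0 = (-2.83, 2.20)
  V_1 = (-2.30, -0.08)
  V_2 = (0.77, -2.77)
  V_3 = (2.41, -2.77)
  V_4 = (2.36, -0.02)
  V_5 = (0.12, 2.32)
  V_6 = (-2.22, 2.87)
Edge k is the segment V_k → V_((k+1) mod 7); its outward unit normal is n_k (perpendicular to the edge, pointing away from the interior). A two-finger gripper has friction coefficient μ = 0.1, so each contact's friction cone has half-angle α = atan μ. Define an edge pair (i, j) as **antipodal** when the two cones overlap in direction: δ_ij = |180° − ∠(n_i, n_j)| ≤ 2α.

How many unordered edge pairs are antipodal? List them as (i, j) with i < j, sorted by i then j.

α = atan 0.1 = 5.71°;  2α = 11.42°
n_0 = (-0.9740, -0.2264)
n_1 = (-0.6590, -0.7521)
n_2 = (+0.0000, -1.0000)
n_3 = (+0.9998, +0.0182)
n_4 = (+0.7224, +0.6915)
n_5 = (+0.2288, +0.9735)
n_6 = (-0.7394, +0.6732)
  (0,1): δ = 144.31°  ·
  (0,2): δ = 103.09°  ·
  (0,3): δ = 12.04°  ·
  (0,4): δ = 30.66°  ·
  (0,5): δ = 63.69°  ·
  (0,6): δ = 124.60°  ·
  (1,2): δ = 138.77°  ·
  (1,3): δ = 47.73°  ·
  (1,4): δ = 5.03°  ✓
  (1,5): δ = 28.00°  ·
  (1,6): δ = 88.91°  ·
  (2,3): δ = 88.96°  ·
  (2,4): δ = 46.25°  ·
  (2,5): δ = 13.23°  ·
  (2,6): δ = 47.68°  ·
  (3,4): δ = 137.29°  ·
  (3,5): δ = 104.27°  ·
  (3,6): δ = 43.36°  ·
  (4,5): δ = 146.98°  ·
  (4,6): δ = 86.07°  ·
  (5,6): δ = 119.09°  ·
antipodal pairs: 1

count = 1; pairs: (1,4)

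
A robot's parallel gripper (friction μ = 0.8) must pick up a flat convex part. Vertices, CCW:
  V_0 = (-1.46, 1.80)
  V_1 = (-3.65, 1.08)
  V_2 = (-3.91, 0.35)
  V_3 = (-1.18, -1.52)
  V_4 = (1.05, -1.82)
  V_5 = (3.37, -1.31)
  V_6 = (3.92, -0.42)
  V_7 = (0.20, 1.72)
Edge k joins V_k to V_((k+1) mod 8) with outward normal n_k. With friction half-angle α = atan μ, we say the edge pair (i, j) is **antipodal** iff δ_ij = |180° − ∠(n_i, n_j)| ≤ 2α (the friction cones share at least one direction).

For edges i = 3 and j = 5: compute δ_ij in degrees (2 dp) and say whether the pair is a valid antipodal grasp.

α = atan 0.8 = 38.66°;  2α = 77.32°
edge 3: e_3 = (+2.23, -0.30);  n_3 = (-0.1333, -0.9911)
edge 5: e_5 = (+0.55, +0.89);  n_5 = (+0.8507, -0.5257)
∠(n_3, n_5) = 65.95°
δ = |180° − 65.95°| = 114.05°
114.05° > 2α = 77.32°  →  invalid

δ = 114.05°, invalid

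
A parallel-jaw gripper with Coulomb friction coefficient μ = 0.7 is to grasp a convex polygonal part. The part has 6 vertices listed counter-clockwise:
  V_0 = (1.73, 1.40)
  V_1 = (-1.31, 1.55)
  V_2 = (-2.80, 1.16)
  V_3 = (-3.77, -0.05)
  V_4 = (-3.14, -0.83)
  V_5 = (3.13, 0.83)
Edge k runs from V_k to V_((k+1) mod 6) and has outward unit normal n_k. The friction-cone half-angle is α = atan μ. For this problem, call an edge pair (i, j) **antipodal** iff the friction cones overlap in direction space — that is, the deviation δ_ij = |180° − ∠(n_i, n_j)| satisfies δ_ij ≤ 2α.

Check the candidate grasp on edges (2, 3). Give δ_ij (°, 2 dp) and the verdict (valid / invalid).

δ = 102.35°, invalid

α = atan 0.7 = 34.99°;  2α = 69.98°
edge 2: e_2 = (-0.97, -1.21);  n_2 = (-0.7802, +0.6255)
edge 3: e_3 = (+0.63, -0.78);  n_3 = (-0.7779, -0.6283)
∠(n_2, n_3) = 77.65°
δ = |180° − 77.65°| = 102.35°
102.35° > 2α = 69.98°  →  invalid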